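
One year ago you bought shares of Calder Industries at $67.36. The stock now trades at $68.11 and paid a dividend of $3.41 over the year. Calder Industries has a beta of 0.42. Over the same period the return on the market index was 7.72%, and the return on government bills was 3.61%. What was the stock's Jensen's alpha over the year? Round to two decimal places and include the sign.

Realised HPR = (P1 + D1 − P0) / P0 = (68.11 + 3.41 − 67.36) / 67.36 = 4.16 / 67.36 = 6.1758%
MRP = 7.72% − 3.61% = 4.11%
CAPM required = R_f + β·MRP = 3.61% + 0.42 × 4.11% = 5.3362%
α = realised − required = 6.1758% − 5.3362% = +0.84%

+0.84%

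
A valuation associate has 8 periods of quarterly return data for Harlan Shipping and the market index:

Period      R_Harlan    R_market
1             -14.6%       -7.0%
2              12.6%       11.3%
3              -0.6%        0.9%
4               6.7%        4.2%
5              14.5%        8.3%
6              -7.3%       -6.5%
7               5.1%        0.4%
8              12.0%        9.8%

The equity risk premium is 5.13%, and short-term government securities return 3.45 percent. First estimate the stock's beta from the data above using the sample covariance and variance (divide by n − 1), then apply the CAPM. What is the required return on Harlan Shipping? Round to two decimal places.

Mean R_i = (-14.6 + 12.6 − 0.6 + 6.7 + 14.5 − 7.3 + 5.1 + 12.0) / 8 = 3.5500%
Mean R_m = (-7.0 + 11.3 + 0.9 + 4.2 + 8.3 − 6.5 + 0.4 + 9.8) / 8 = 2.6750%
Σ(R_i − R̄_i)(R_m − R̄_m) = 483.6500  ⇒  Cov = 483.6500 / 7 = 69.0929
Σ(R_m − R̄_m)² = 345.2350  ⇒  Var(R_m) = 345.2350 / 7 = 49.3193
β = Cov / Var(R_m) = 69.0929 / 49.3193 = 1.4009
E(R) = R_f + β × MRP = 3.45% + 1.4009 × 5.13% = 10.64%

10.64%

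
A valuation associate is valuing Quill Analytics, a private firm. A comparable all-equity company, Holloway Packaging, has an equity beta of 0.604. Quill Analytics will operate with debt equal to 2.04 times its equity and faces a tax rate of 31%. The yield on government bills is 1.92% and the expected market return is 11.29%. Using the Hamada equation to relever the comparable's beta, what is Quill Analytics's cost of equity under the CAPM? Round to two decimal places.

β_L = β_U × [1 + (1 − t)(D/E)] = 0.604 × [1 + (1 − 0.31) × 2.04]
    = 0.604 × [1 + 0.69 × 2.04] = 0.604 × 2.4076 = 1.4542
MRP = 11.29% − 1.92% = 9.37%
E(R) = R_f + β_L × MRP = 1.92% + 1.4542 × 9.37% = 15.55%

15.55%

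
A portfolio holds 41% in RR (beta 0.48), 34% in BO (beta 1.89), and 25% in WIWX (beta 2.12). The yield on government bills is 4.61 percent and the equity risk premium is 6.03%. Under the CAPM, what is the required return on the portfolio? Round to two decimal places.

12.87%

β_P = Σ w_i β_i = 0.41×0.48 + 0.34×1.89 + 0.25×2.12 = 1.3694
E(R_P) = R_f + β_P × MRP = 4.61% + 1.3694 × 6.03% = 12.87%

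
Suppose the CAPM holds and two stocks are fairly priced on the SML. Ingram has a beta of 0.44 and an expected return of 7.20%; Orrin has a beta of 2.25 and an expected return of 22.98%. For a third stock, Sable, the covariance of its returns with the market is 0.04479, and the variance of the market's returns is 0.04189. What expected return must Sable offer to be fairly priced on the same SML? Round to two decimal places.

MRP = (22.98% − 7.20%) / (2.25 − 0.44) = 8.7182%
R_f = 7.20% − 0.44 × 8.7182% = 3.3640%
β_Sable = Cov / Var(R_m) = 0.04479 / 0.04189 = 1.0692
E(R_Sable) = R_f + β × MRP = 3.3640% + 1.0692 × 8.7182% = 12.69%

12.69%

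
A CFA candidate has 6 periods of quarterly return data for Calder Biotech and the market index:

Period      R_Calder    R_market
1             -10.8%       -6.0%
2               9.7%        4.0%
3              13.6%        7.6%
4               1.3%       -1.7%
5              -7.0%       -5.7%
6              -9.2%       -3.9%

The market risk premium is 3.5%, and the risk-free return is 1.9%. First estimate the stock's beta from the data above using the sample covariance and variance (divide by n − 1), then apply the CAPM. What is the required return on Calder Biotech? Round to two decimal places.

8.19%

Mean R_i = (-10.8 + 9.7 + 13.6 + 1.3 − 7.0 − 9.2) / 6 = -0.4000%
Mean R_m = (-6.0 + 4.0 + 7.6 − 1.7 − 5.7 − 3.9) / 6 = -0.9500%
Σ(R_i − R̄_i)(R_m − R̄_m) = 278.2500  ⇒  Cov = 278.2500 / 5 = 55.6500
Σ(R_m − R̄_m)² = 154.9350  ⇒  Var(R_m) = 154.9350 / 5 = 30.9870
β = Cov / Var(R_m) = 55.6500 / 30.9870 = 1.7959
E(R) = R_f + β × MRP = 1.9% + 1.7959 × 3.5% = 8.19%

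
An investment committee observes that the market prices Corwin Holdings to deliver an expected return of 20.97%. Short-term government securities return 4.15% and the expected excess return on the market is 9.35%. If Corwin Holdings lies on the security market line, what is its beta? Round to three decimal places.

1.799

β = (E(R) − R_f) / MRP = (20.97% − 4.15%) / 9.35% = 16.82% / 9.35% = 1.799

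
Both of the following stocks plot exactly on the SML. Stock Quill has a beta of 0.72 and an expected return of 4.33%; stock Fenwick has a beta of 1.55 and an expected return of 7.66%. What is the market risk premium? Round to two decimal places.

Both satisfy E(R) = R_f + β·MRP, so the slope of the SML is
MRP = (7.66% − 4.33%) / (1.55 − 0.72) = 3.33% / 0.83 = 4.0120%

4.01%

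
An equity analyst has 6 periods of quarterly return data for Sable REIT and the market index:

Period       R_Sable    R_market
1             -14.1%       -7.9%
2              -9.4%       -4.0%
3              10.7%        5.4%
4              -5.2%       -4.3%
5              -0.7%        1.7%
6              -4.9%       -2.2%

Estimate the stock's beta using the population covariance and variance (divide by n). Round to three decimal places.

Mean R_i = (-14.1 − 9.4 + 10.7 − 5.2 − 0.7 − 4.9) / 6 = -3.9333%
Mean R_m = (-7.9 − 4.0 + 5.4 − 4.3 + 1.7 − 2.2) / 6 = -1.8833%
Σ(R_i − R̄_i)(R_m − R̄_m) = 194.2733  ⇒  Cov = 194.2733 / 6 = 32.3789
Σ(R_m − R̄_m)² = 112.5083  ⇒  Var(R_m) = 112.5083 / 6 = 18.7514
β = Cov / Var(R_m) = 32.3789 / 18.7514 = 1.7267

1.727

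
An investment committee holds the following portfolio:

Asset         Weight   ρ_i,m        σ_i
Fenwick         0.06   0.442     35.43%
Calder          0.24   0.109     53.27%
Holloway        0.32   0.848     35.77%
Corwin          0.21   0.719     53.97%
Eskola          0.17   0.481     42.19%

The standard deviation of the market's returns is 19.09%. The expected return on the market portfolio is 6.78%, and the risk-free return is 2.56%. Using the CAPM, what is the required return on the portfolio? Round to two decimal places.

β_Fenwick = 0.442 × 35.43% / 19.09% = 0.8203
β_Calder = 0.109 × 53.27% / 19.09% = 0.3042
β_Holloway = 0.848 × 35.77% / 19.09% = 1.5889
β_Corwin = 0.719 × 53.97% / 19.09% = 2.0327
β_Eskola = 0.481 × 42.19% / 19.09% = 1.0630
β_P = Σ w_i β_i = 0.06×0.8203 + 0.24×0.3042 + 0.32×1.5889 + 0.21×2.0327 + 0.17×1.0630 = 1.2383
MRP = 6.78% − 2.56% = 4.22%
E(R_P) = R_f + β_P × MRP = 2.56% + 1.2383 × 4.22% = 7.79%

7.79%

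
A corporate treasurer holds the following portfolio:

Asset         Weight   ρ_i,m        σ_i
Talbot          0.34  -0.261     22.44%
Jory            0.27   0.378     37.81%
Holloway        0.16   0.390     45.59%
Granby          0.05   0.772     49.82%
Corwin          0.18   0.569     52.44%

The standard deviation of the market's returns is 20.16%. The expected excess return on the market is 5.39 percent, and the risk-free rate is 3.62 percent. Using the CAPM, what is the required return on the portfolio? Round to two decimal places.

β_Talbot = -0.261 × 22.44% / 20.16% = -0.2905
β_Jory = 0.378 × 37.81% / 20.16% = 0.7089
β_Holloway = 0.390 × 45.59% / 20.16% = 0.8819
β_Granby = 0.772 × 49.82% / 20.16% = 1.9078
β_Corwin = 0.569 × 52.44% / 20.16% = 1.4801
β_P = Σ w_i β_i = 0.34×-0.2905 + 0.27×0.7089 + 0.16×0.8819 + 0.05×1.9078 + 0.18×1.4801 = 0.5955
E(R_P) = R_f + β_P × MRP = 3.62% + 0.5955 × 5.39% = 6.83%

6.83%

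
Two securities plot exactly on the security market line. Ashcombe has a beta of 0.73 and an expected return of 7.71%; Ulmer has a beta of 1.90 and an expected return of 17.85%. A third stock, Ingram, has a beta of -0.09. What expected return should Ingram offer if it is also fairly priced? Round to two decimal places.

MRP (SML slope) = (17.85% − 7.71%) / (1.90 − 0.73) = 10.14% / 1.17 = 8.6667%
R_f (intercept) = 7.71% − 0.73 × 8.6667% = 1.3833%
E(R_Ingram) = R_f + β × MRP = 1.3833% + -0.09 × 8.6667% = 0.60%

0.60%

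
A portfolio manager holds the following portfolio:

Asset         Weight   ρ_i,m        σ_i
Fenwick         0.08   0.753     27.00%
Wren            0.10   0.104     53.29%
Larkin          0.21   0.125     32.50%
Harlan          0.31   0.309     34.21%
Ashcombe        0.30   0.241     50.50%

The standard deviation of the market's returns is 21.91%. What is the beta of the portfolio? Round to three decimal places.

0.455

β_Fenwick = 0.753 × 27.00% / 21.91% = 0.9279
β_Wren = 0.104 × 53.29% / 21.91% = 0.2530
β_Larkin = 0.125 × 32.50% / 21.91% = 0.1854
β_Harlan = 0.309 × 34.21% / 21.91% = 0.4825
β_Ashcombe = 0.241 × 50.50% / 21.91% = 0.5555
β_P = Σ w_i β_i = 0.08×0.9279 + 0.10×0.2530 + 0.21×0.1854 + 0.31×0.4825 + 0.30×0.5555 = 0.4547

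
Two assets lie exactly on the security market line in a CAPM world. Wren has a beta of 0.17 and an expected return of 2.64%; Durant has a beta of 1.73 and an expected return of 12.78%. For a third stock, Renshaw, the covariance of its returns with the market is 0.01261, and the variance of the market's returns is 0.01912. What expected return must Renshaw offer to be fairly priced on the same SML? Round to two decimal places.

5.82%

MRP = (12.78% − 2.64%) / (1.73 − 0.17) = 6.5000%
R_f = 2.64% − 0.17 × 6.5000% = 1.5350%
β_Renshaw = Cov / Var(R_m) = 0.01261 / 0.01912 = 0.6595
E(R_Renshaw) = R_f + β × MRP = 1.5350% + 0.6595 × 6.5000% = 5.82%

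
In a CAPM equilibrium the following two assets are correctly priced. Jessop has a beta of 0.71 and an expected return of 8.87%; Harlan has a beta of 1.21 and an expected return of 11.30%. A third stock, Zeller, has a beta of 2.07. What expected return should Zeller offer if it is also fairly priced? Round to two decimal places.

15.48%

MRP (SML slope) = (11.30% − 8.87%) / (1.21 − 0.71) = 2.43% / 0.50 = 4.8600%
R_f (intercept) = 8.87% − 0.71 × 4.8600% = 5.4194%
E(R_Zeller) = R_f + β × MRP = 5.4194% + 2.07 × 4.8600% = 15.48%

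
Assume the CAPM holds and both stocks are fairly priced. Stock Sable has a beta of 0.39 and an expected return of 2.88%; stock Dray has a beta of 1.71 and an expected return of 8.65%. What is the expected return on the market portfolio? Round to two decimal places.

5.55%

Both satisfy E(R) = R_f + β·MRP, so the slope of the SML is
MRP = (8.65% − 2.88%) / (1.71 − 0.39) = 5.77% / 1.32 = 4.3712%
R_f = E(R_Sable) − β_Sable·MRP = 2.88% − 0.39 × 4.3712% = 1.1752%
E(R_m) = R_f + MRP = 1.1752% + 4.3712% = 5.55%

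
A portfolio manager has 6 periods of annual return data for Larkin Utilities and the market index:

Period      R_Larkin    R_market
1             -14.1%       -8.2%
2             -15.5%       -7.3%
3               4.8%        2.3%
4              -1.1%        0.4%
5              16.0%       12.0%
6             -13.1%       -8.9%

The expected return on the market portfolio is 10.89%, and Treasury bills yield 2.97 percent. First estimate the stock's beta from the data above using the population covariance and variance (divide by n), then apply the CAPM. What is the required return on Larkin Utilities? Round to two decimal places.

Mean R_i = (-14.1 − 15.5 + 4.8 − 1.1 + 16.0 − 13.1) / 6 = -3.8333%
Mean R_m = (-8.2 − 7.3 + 2.3 + 0.4 + 12.0 − 8.9) / 6 = -1.6167%
Σ(R_i − R̄_i)(R_m − R̄_m) = 510.7767  ⇒  Cov = 510.7767 / 6 = 85.1295
Σ(R_m − R̄_m)² = 333.5083  ⇒  Var(R_m) = 333.5083 / 6 = 55.5847
β = Cov / Var(R_m) = 85.1295 / 55.5847 = 1.5315
MRP = 10.89% − 2.97% = 7.92%
E(R) = R_f + β × MRP = 2.97% + 1.5315 × 7.92% = 15.10%

15.10%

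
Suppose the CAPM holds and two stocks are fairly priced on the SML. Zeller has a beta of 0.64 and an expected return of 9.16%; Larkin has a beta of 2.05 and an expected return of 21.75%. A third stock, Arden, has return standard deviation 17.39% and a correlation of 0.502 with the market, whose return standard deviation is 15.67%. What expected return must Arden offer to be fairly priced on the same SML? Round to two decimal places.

MRP = (21.75% − 9.16%) / (2.05 − 0.64) = 8.9291%
R_f = 9.16% − 0.64 × 8.9291% = 3.4454%
β_Arden = ρ·σ_i/σ_m = 0.502 × 17.39 / 15.67 = 0.5571
E(R_Arden) = R_f + β × MRP = 3.4454% + 0.5571 × 8.9291% = 8.42%

8.42%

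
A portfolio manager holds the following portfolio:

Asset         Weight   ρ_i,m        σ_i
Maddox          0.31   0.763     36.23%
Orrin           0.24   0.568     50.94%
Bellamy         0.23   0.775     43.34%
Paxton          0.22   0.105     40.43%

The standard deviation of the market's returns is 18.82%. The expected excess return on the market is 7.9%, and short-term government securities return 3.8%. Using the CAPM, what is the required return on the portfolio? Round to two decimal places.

β_Maddox = 0.763 × 36.23% / 18.82% = 1.4688
β_Orrin = 0.568 × 50.94% / 18.82% = 1.5374
β_Bellamy = 0.775 × 43.34% / 18.82% = 1.7847
β_Paxton = 0.105 × 40.43% / 18.82% = 0.2256
β_P = Σ w_i β_i = 0.31×1.4688 + 0.24×1.5374 + 0.23×1.7847 + 0.22×0.2256 = 1.2844
E(R_P) = R_f + β_P × MRP = 3.8% + 1.2844 × 7.9% = 13.95%

13.95%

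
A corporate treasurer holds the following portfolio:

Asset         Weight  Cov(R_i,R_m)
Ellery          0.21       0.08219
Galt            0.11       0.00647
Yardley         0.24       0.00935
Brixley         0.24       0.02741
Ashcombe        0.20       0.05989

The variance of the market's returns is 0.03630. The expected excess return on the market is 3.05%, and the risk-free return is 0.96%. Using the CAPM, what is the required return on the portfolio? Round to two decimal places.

4.22%

β_Ellery = 0.08219 / 0.03630 = 2.2642
β_Galt = 0.00647 / 0.03630 = 0.1782
β_Yardley = 0.00935 / 0.03630 = 0.2576
β_Brixley = 0.02741 / 0.03630 = 0.7551
β_Ashcombe = 0.05989 / 0.03630 = 1.6499
β_P = Σ w_i β_i = 0.21×2.2642 + 0.11×0.1782 + 0.24×0.2576 + 0.24×0.7551 + 0.20×1.6499 = 1.0681
E(R_P) = R_f + β_P × MRP = 0.96% + 1.0681 × 3.05% = 4.22%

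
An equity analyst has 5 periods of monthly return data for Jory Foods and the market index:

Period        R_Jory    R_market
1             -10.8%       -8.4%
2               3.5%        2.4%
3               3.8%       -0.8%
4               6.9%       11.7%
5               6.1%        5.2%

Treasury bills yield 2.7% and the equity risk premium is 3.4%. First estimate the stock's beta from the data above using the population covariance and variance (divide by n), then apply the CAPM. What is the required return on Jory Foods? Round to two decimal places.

5.62%

Mean R_i = (-10.8 + 3.5 + 3.8 + 6.9 + 6.1) / 5 = 1.9000%
Mean R_m = (-8.4 + 2.4 − 0.8 + 11.7 + 5.2) / 5 = 2.0200%
Σ(R_i − R̄_i)(R_m − R̄_m) = 189.3400  ⇒  Cov = 189.3400 / 5 = 37.8680
Σ(R_m − R̄_m)² = 220.4880  ⇒  Var(R_m) = 220.4880 / 5 = 44.0976
β = Cov / Var(R_m) = 37.8680 / 44.0976 = 0.8587
E(R) = R_f + β × MRP = 2.7% + 0.8587 × 3.4% = 5.62%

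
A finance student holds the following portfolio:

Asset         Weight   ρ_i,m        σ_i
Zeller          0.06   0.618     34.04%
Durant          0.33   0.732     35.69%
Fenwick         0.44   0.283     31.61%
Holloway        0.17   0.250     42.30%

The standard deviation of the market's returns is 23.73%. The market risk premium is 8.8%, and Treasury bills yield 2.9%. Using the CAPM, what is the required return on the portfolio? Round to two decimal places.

8.69%

β_Zeller = 0.618 × 34.04% / 23.73% = 0.8865
β_Durant = 0.732 × 35.69% / 23.73% = 1.1009
β_Fenwick = 0.283 × 31.61% / 23.73% = 0.3770
β_Holloway = 0.250 × 42.30% / 23.73% = 0.4456
β_P = Σ w_i β_i = 0.06×0.8865 + 0.33×1.1009 + 0.44×0.3770 + 0.17×0.4456 = 0.6581
E(R_P) = R_f + β_P × MRP = 2.9% + 0.6581 × 8.8% = 8.69%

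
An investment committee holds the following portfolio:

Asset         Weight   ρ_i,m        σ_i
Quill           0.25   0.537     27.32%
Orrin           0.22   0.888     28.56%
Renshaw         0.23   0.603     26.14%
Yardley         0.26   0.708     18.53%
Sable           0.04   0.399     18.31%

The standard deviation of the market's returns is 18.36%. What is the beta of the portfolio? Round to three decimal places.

β_Quill = 0.537 × 27.32% / 18.36% = 0.7991
β_Orrin = 0.888 × 28.56% / 18.36% = 1.3813
β_Renshaw = 0.603 × 26.14% / 18.36% = 0.8585
β_Yardley = 0.708 × 18.53% / 18.36% = 0.7146
β_Sable = 0.399 × 18.31% / 18.36% = 0.3979
β_P = Σ w_i β_i = 0.25×0.7991 + 0.22×1.3813 + 0.23×0.8585 + 0.26×0.7146 + 0.04×0.3979 = 0.9028

0.903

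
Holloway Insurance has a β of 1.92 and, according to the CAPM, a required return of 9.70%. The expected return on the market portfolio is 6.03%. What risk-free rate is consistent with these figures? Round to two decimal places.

2.04%

E(R) = R_f + β(E(R_m) − R_f) = R_f(1 − β) + β·E(R_m)
9.70% = R_f × (1 − 1.92) + 1.92 × 6.03%
9.70% = R_f × -0.92 + 11.5776%
R_f = (9.70% − 11.5776%) / -0.92 = 2.04%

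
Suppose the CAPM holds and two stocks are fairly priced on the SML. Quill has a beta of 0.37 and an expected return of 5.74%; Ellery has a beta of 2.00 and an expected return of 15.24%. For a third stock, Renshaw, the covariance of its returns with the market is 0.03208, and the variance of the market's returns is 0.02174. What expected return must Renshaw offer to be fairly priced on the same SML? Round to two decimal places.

MRP = (15.24% − 5.74%) / (2.00 − 0.37) = 5.8282%
R_f = 5.74% − 0.37 × 5.8282% = 3.5836%
β_Renshaw = Cov / Var(R_m) = 0.03208 / 0.02174 = 1.4756
E(R_Renshaw) = R_f + β × MRP = 3.5836% + 1.4756 × 5.8282% = 12.18%

12.18%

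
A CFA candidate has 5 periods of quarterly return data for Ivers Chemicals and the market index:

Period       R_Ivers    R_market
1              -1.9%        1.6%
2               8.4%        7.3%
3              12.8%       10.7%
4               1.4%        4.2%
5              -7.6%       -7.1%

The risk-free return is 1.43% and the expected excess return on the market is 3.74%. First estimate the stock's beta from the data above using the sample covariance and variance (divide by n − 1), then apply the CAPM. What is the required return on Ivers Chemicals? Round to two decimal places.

5.76%

Mean R_i = (-1.9 + 8.4 + 12.8 + 1.4 − 7.6) / 5 = 2.6200%
Mean R_m = (1.6 + 7.3 + 10.7 + 4.2 − 7.1) / 5 = 3.3400%
Σ(R_i − R̄_i)(R_m − R̄_m) = 211.3260  ⇒  Cov = 211.3260 / 4 = 52.8315
Σ(R_m − R̄_m)² = 182.6120  ⇒  Var(R_m) = 182.6120 / 4 = 45.6530
β = Cov / Var(R_m) = 52.8315 / 45.6530 = 1.1572
E(R) = R_f + β × MRP = 1.43% + 1.1572 × 3.74% = 5.76%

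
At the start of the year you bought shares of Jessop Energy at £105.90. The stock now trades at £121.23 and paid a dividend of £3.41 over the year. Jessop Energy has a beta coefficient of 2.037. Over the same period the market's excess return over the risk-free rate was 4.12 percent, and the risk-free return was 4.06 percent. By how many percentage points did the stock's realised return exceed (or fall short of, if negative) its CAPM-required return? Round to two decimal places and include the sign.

+5.24%

Realised HPR = (P1 + D1 − P0) / P0 = (121.23 + 3.41 − 105.90) / 105.90 = 18.74 / 105.90 = 17.6959%
CAPM required = R_f + β·MRP = 4.06% + 2.037 × 4.12% = 12.45244%
α = realised − required = 17.6959% − 12.45244% = +5.24%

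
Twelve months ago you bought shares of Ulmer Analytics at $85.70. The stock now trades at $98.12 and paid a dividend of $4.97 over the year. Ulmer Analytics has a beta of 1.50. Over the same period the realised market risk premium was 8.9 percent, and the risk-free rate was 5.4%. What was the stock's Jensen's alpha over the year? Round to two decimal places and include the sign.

+1.54%

Realised HPR = (P1 + D1 − P0) / P0 = (98.12 + 4.97 − 85.70) / 85.70 = 17.39 / 85.70 = 20.2917%
CAPM required = R_f + β·MRP = 5.4% + 1.50 × 8.9% = 18.7500%
α = realised − required = 20.2917% − 18.7500% = +1.54%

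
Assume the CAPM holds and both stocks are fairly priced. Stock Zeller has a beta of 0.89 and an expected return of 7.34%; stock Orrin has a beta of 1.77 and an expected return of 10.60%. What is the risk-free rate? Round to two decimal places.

4.04%

Both satisfy E(R) = R_f + β·MRP, so the slope of the SML is
MRP = (10.60% − 7.34%) / (1.77 − 0.89) = 3.26% / 0.88 = 3.7045%
R_f = E(R_Zeller) − β_Zeller·MRP = 7.34% − 0.89 × 3.7045% = 4.0430%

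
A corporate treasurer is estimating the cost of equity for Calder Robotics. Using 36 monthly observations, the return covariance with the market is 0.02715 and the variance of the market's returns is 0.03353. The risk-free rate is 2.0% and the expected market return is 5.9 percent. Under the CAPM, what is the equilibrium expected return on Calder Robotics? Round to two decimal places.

5.16%

β = Cov(R_i, R_m) / Var(R_m) = 0.02715 / 0.03353 = 0.8097
MRP = 5.9% − 2.0% = 3.90%
E(R) = R_f + β × MRP = 2.0% + 0.8097 × 3.9% = 5.16%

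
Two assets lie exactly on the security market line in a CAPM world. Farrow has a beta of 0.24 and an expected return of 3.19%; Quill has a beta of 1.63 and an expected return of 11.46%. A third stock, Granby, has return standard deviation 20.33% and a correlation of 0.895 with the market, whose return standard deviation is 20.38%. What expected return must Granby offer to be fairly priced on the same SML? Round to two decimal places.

7.07%

MRP = (11.46% − 3.19%) / (1.63 − 0.24) = 5.9496%
R_f = 3.19% − 0.24 × 5.9496% = 1.7621%
β_Granby = ρ·σ_i/σ_m = 0.895 × 20.33 / 20.38 = 0.8928
E(R_Granby) = R_f + β × MRP = 1.7621% + 0.8928 × 5.9496% = 7.07%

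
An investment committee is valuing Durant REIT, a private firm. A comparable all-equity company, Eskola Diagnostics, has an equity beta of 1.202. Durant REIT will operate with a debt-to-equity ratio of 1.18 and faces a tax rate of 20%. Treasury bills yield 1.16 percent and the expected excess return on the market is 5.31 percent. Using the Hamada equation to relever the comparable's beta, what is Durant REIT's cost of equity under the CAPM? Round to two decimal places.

13.57%

β_L = β_U × [1 + (1 − t)(D/E)] = 1.202 × [1 + (1 − 0.20) × 1.18]
    = 1.202 × [1 + 0.80 × 1.18] = 1.202 × 1.9440 = 2.3367
E(R) = R_f + β_L × MRP = 1.16% + 2.3367 × 5.31% = 13.57%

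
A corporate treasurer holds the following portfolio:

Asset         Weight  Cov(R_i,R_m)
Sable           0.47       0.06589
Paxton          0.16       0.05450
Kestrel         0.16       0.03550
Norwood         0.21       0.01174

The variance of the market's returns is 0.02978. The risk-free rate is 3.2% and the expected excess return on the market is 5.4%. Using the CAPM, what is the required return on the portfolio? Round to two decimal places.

11.87%

β_Sable = 0.06589 / 0.02978 = 2.2126
β_Paxton = 0.05450 / 0.02978 = 1.8301
β_Kestrel = 0.03550 / 0.02978 = 1.1921
β_Norwood = 0.01174 / 0.02978 = 0.3942
β_P = Σ w_i β_i = 0.47×2.2126 + 0.16×1.8301 + 0.16×1.1921 + 0.21×0.3942 = 1.6063
E(R_P) = R_f + β_P × MRP = 3.2% + 1.6063 × 5.4% = 11.87%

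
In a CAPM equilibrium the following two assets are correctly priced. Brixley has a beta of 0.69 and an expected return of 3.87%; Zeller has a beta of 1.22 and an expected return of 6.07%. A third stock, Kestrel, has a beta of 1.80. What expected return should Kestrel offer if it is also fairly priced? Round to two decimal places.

8.48%

MRP (SML slope) = (6.07% − 3.87%) / (1.22 − 0.69) = 2.20% / 0.53 = 4.1509%
R_f (intercept) = 3.87% − 0.69 × 4.1509% = 1.0059%
E(R_Kestrel) = R_f + β × MRP = 1.0059% + 1.80 × 4.1509% = 8.48%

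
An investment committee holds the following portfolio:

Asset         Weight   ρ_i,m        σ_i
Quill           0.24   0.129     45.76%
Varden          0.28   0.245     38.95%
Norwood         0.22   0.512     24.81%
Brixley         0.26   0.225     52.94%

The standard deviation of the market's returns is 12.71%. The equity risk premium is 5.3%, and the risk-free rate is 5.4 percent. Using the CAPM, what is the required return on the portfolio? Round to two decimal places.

β_Quill = 0.129 × 45.76% / 12.71% = 0.4644
β_Varden = 0.245 × 38.95% / 12.71% = 0.7508
β_Norwood = 0.512 × 24.81% / 12.71% = 0.9994
β_Brixley = 0.225 × 52.94% / 12.71% = 0.9372
β_P = Σ w_i β_i = 0.24×0.4644 + 0.28×0.7508 + 0.22×0.9994 + 0.26×0.9372 = 0.7852
E(R_P) = R_f + β_P × MRP = 5.4% + 0.7852 × 5.3% = 9.56%

9.56%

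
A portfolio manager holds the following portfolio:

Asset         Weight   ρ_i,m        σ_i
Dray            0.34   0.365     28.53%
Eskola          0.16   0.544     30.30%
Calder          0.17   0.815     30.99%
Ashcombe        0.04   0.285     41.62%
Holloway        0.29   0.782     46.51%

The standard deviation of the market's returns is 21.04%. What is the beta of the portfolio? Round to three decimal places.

β_Dray = 0.365 × 28.53% / 21.04% = 0.4949
β_Eskola = 0.544 × 30.30% / 21.04% = 0.7834
β_Calder = 0.815 × 30.99% / 21.04% = 1.2004
β_Ashcombe = 0.285 × 41.62% / 21.04% = 0.5638
β_Holloway = 0.782 × 46.51% / 21.04% = 1.7287
β_P = Σ w_i β_i = 0.34×0.4949 + 0.16×0.7834 + 0.17×1.2004 + 0.04×0.5638 + 0.29×1.7287 = 1.0216

1.022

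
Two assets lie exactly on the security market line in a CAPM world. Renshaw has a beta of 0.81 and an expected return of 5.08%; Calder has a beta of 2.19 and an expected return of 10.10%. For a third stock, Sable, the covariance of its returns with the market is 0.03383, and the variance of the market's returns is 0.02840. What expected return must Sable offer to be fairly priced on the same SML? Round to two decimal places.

6.47%

MRP = (10.10% − 5.08%) / (2.19 − 0.81) = 3.6377%
R_f = 5.08% − 0.81 × 3.6377% = 2.1335%
β_Sable = Cov / Var(R_m) = 0.03383 / 0.02840 = 1.1912
E(R_Sable) = R_f + β × MRP = 2.1335% + 1.1912 × 3.6377% = 6.47%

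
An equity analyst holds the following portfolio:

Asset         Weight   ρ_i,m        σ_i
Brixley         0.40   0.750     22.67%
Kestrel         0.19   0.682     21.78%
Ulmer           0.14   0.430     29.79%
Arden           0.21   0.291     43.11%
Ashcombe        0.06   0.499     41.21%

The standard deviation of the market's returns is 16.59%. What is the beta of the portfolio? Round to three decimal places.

0.921

β_Brixley = 0.750 × 22.67% / 16.59% = 1.0249
β_Kestrel = 0.682 × 21.78% / 16.59% = 0.8954
β_Ulmer = 0.430 × 29.79% / 16.59% = 0.7721
β_Arden = 0.291 × 43.11% / 16.59% = 0.7562
β_Ashcombe = 0.499 × 41.21% / 16.59% = 1.2395
β_P = Σ w_i β_i = 0.40×1.0249 + 0.19×0.8954 + 0.14×0.7721 + 0.21×0.7562 + 0.06×1.2395 = 0.9214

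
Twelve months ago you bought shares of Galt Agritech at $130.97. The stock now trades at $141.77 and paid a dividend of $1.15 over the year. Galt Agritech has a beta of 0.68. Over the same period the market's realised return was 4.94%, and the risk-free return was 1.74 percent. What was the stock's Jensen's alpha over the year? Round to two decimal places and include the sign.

+5.21%

Realised HPR = (P1 + D1 − P0) / P0 = (141.77 + 1.15 − 130.97) / 130.97 = 11.95 / 130.97 = 9.1242%
MRP = 4.94% − 1.74% = 3.20%
CAPM required = R_f + β·MRP = 1.74% + 0.68 × 3.20% = 3.9160%
α = realised − required = 9.1242% − 3.9160% = +5.21%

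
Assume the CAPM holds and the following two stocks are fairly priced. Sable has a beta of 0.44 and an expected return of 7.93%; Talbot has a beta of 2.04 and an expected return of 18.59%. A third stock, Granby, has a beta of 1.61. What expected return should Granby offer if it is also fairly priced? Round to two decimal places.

MRP (SML slope) = (18.59% − 7.93%) / (2.04 − 0.44) = 10.66% / 1.60 = 6.6625%
R_f (intercept) = 7.93% − 0.44 × 6.6625% = 4.9985%
E(R_Granby) = R_f + β × MRP = 4.9985% + 1.61 × 6.6625% = 15.73%

15.73%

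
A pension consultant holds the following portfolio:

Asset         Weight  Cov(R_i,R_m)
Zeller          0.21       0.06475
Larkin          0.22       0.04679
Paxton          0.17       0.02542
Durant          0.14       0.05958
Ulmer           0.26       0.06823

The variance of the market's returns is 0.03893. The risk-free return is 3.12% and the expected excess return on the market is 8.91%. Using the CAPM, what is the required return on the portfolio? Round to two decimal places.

15.55%

β_Zeller = 0.06475 / 0.03893 = 1.6632
β_Larkin = 0.04679 / 0.03893 = 1.2019
β_Paxton = 0.02542 / 0.03893 = 0.6530
β_Durant = 0.05958 / 0.03893 = 1.5304
β_Ulmer = 0.06823 / 0.03893 = 1.7526
β_P = Σ w_i β_i = 0.21×1.6632 + 0.22×1.2019 + 0.17×0.6530 + 0.14×1.5304 + 0.26×1.7526 = 1.3946
E(R_P) = R_f + β_P × MRP = 3.12% + 1.3946 × 8.91% = 15.55%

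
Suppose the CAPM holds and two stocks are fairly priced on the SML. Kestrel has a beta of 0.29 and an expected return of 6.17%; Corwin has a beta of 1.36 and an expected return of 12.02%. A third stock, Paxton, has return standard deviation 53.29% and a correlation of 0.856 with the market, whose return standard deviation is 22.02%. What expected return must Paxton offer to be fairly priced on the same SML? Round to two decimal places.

15.91%

MRP = (12.02% − 6.17%) / (1.36 − 0.29) = 5.4673%
R_f = 6.17% − 0.29 × 5.4673% = 4.5845%
β_Paxton = ρ·σ_i/σ_m = 0.856 × 53.29 / 22.02 = 2.0716
E(R_Paxton) = R_f + β × MRP = 4.5845% + 2.0716 × 5.4673% = 15.91%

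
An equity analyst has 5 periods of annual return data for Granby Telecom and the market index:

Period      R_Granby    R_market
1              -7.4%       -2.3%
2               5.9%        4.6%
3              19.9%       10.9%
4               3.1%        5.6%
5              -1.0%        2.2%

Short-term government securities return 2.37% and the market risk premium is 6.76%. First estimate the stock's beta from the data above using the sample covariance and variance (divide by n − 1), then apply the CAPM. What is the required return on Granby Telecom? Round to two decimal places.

Mean R_i = (-7.4 + 5.9 + 19.9 + 3.1 − 1.0) / 5 = 4.1000%
Mean R_m = (-2.3 + 4.6 + 10.9 + 5.6 + 2.2) / 5 = 4.2000%
Σ(R_i − R̄_i)(R_m − R̄_m) = 190.1300  ⇒  Cov = 190.1300 / 4 = 47.5325
Σ(R_m − R̄_m)² = 93.2600  ⇒  Var(R_m) = 93.2600 / 4 = 23.3150
β = Cov / Var(R_m) = 47.5325 / 23.3150 = 2.0387
E(R) = R_f + β × MRP = 2.37% + 2.0387 × 6.76% = 16.15%

16.15%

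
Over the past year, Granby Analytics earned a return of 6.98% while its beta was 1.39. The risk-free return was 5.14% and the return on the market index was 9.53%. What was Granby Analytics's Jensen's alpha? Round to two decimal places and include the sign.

Market excess return = 9.53% − 5.14% = 4.39%
CAPM benchmark = R_f + β(R_m − R_f) = 5.14% + 1.39 × 4.39% = 11.2421%
α = actual − benchmark = 6.98% − 11.2421% = -4.26%

-4.26%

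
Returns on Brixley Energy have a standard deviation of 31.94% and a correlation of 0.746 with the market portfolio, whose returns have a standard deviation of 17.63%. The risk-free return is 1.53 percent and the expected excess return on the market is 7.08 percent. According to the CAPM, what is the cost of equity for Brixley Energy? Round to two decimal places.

β = ρ × σ_i / σ_m = 0.746 × 31.94% / 17.63% = 1.3515
E(R) = 1.53% + 1.3515 × 7.08% = 11.10%

11.10%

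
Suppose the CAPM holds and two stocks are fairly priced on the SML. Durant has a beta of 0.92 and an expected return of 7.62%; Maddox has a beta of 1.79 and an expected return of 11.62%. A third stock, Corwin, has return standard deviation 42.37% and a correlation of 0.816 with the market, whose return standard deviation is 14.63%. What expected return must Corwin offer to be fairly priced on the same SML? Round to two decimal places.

14.26%

MRP = (11.62% − 7.62%) / (1.79 − 0.92) = 4.5977%
R_f = 7.62% − 0.92 × 4.5977% = 3.3901%
β_Corwin = ρ·σ_i/σ_m = 0.816 × 42.37 / 14.63 = 2.3632
E(R_Corwin) = R_f + β × MRP = 3.3901% + 2.3632 × 4.5977% = 14.26%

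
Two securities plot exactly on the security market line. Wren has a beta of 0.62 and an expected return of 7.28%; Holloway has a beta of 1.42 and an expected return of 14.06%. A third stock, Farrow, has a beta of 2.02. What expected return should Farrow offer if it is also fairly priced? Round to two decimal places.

MRP (SML slope) = (14.06% − 7.28%) / (1.42 − 0.62) = 6.78% / 0.80 = 8.4750%
R_f (intercept) = 7.28% − 0.62 × 8.4750% = 2.0255%
E(R_Farrow) = R_f + β × MRP = 2.0255% + 2.02 × 8.4750% = 19.15%

19.15%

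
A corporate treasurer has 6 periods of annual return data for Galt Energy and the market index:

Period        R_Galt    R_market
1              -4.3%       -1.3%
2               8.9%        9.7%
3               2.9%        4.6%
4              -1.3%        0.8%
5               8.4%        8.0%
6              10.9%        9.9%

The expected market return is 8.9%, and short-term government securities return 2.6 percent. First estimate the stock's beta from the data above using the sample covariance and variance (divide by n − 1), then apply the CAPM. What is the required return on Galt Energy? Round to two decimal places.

10.73%

Mean R_i = (-4.3 + 8.9 + 2.9 − 1.3 + 8.4 + 10.9) / 6 = 4.2500%
Mean R_m = (-1.3 + 9.7 + 4.6 + 0.8 + 8.0 + 9.9) / 6 = 5.2833%
Σ(R_i − R̄_i)(R_m − R̄_m) = 144.6050  ⇒  Cov = 144.6050 / 5 = 28.9210
Σ(R_m − R̄_m)² = 112.1083  ⇒  Var(R_m) = 112.1083 / 5 = 22.4217
β = Cov / Var(R_m) = 28.9210 / 22.4217 = 1.2899
MRP = 8.9% − 2.6% = 6.30%
E(R) = R_f + β × MRP = 2.6% + 1.2899 × 6.3% = 10.73%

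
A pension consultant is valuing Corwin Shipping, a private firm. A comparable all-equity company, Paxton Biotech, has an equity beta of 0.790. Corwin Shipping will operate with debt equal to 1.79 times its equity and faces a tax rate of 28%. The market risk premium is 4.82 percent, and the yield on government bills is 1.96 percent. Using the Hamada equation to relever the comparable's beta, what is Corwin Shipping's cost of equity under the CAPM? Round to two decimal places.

10.68%

β_L = β_U × [1 + (1 − t)(D/E)] = 0.790 × [1 + (1 − 0.28) × 1.79]
    = 0.790 × [1 + 0.72 × 1.79] = 0.790 × 2.2888 = 1.8082
E(R) = R_f + β_L × MRP = 1.96% + 1.8082 × 4.82% = 10.68%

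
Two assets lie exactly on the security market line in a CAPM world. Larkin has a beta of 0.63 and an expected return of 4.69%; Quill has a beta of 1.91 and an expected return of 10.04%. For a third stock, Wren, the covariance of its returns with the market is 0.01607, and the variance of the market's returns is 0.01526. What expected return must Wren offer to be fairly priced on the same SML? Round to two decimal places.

MRP = (10.04% − 4.69%) / (1.91 − 0.63) = 4.1797%
R_f = 4.69% − 0.63 × 4.1797% = 2.0568%
β_Wren = Cov / Var(R_m) = 0.01607 / 0.01526 = 1.0531
E(R_Wren) = R_f + β × MRP = 2.0568% + 1.0531 × 4.1797% = 6.46%

6.46%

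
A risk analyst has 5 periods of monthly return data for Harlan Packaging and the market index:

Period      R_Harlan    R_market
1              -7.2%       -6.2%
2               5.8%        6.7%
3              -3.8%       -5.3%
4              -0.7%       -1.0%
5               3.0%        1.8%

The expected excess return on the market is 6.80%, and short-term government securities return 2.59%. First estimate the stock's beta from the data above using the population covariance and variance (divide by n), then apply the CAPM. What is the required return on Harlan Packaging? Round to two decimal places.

9.09%

Mean R_i = (-7.2 + 5.8 − 3.8 − 0.7 + 3.0) / 5 = -0.5800%
Mean R_m = (-6.2 + 6.7 − 5.3 − 1.0 + 1.8) / 5 = -0.8000%
Σ(R_i − R̄_i)(R_m − R̄_m) = 107.4200  ⇒  Cov = 107.4200 / 5 = 21.4840
Σ(R_m − R̄_m)² = 112.4600  ⇒  Var(R_m) = 112.4600 / 5 = 22.4920
β = Cov / Var(R_m) = 21.4840 / 22.4920 = 0.9552
E(R) = R_f + β × MRP = 2.59% + 0.9552 × 6.80% = 9.09%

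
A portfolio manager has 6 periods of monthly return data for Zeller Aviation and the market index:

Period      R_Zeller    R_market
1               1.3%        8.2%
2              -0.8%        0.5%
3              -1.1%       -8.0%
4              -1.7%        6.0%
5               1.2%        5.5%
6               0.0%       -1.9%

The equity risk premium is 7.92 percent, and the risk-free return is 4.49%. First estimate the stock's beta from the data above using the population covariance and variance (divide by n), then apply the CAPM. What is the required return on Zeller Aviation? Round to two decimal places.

Mean R_i = (1.3 − 0.8 − 1.1 − 1.7 + 1.2 + 0.0) / 6 = -0.1833%
Mean R_m = (8.2 + 0.5 − 8.0 + 6.0 + 5.5 − 1.9) / 6 = 1.7167%
Σ(R_i − R̄_i)(R_m − R̄_m) = 17.3483  ⇒  Cov = 17.3483 / 6 = 2.8914
Σ(R_m − R̄_m)² = 183.6683  ⇒  Var(R_m) = 183.6683 / 6 = 30.6114
β = Cov / Var(R_m) = 2.8914 / 30.6114 = 0.0945
E(R) = R_f + β × MRP = 4.49% + 0.0945 × 7.92% = 5.24%

5.24%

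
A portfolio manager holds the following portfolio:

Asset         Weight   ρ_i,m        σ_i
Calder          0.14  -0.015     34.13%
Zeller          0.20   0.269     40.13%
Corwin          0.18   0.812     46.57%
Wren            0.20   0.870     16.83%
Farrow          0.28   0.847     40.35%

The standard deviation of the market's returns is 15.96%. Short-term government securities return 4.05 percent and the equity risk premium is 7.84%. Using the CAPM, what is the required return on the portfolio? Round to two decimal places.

β_Calder = -0.015 × 34.13% / 15.96% = -0.0321
β_Zeller = 0.269 × 40.13% / 15.96% = 0.6764
β_Corwin = 0.812 × 46.57% / 15.96% = 2.3694
β_Wren = 0.870 × 16.83% / 15.96% = 0.9174
β_Farrow = 0.847 × 40.35% / 15.96% = 2.1414
β_P = Σ w_i β_i = 0.14×-0.0321 + 0.20×0.6764 + 0.18×2.3694 + 0.20×0.9174 + 0.28×2.1414 = 1.3404
E(R_P) = R_f + β_P × MRP = 4.05% + 1.3404 × 7.84% = 14.56%

14.56%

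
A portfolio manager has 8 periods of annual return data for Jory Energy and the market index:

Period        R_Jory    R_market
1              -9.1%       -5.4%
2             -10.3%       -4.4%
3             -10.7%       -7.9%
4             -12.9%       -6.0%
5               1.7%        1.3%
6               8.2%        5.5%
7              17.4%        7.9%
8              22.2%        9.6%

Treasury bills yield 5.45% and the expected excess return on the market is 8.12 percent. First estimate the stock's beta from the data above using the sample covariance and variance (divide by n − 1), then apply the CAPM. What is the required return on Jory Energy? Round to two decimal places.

21.37%

Mean R_i = (-9.1 − 10.3 − 10.7 − 12.9 + 1.7 + 8.2 + 17.4 + 22.2) / 8 = 0.8125%
Mean R_m = (-5.4 − 4.4 − 7.9 − 6.0 + 1.3 + 5.5 + 7.9 + 9.6) / 8 = 0.0750%
Σ(R_i − R̄_i)(R_m − R̄_m) = 653.7925  ⇒  Cov = 653.7925 / 7 = 93.3989
Σ(R_m − R̄_m)² = 333.3950  ⇒  Var(R_m) = 333.3950 / 7 = 47.6279
β = Cov / Var(R_m) = 93.3989 / 47.6279 = 1.9610
E(R) = R_f + β × MRP = 5.45% + 1.9610 × 8.12% = 21.37%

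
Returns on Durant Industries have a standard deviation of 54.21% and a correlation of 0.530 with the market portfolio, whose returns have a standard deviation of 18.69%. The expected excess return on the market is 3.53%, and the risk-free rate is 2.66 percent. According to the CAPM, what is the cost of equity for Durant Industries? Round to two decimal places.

8.09%

β = ρ × σ_i / σ_m = 0.530 × 54.21% / 18.69% = 1.5373
E(R) = 2.66% + 1.5373 × 3.53% = 8.09%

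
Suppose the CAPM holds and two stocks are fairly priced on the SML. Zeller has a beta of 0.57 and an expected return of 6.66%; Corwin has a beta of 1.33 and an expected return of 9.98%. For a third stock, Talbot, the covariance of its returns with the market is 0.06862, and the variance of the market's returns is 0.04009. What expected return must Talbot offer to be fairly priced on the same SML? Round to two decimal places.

11.65%

MRP = (9.98% − 6.66%) / (1.33 − 0.57) = 4.3684%
R_f = 6.66% − 0.57 × 4.3684% = 4.1700%
β_Talbot = Cov / Var(R_m) = 0.06862 / 0.04009 = 1.7116
E(R_Talbot) = R_f + β × MRP = 4.1700% + 1.7116 × 4.3684% = 11.65%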